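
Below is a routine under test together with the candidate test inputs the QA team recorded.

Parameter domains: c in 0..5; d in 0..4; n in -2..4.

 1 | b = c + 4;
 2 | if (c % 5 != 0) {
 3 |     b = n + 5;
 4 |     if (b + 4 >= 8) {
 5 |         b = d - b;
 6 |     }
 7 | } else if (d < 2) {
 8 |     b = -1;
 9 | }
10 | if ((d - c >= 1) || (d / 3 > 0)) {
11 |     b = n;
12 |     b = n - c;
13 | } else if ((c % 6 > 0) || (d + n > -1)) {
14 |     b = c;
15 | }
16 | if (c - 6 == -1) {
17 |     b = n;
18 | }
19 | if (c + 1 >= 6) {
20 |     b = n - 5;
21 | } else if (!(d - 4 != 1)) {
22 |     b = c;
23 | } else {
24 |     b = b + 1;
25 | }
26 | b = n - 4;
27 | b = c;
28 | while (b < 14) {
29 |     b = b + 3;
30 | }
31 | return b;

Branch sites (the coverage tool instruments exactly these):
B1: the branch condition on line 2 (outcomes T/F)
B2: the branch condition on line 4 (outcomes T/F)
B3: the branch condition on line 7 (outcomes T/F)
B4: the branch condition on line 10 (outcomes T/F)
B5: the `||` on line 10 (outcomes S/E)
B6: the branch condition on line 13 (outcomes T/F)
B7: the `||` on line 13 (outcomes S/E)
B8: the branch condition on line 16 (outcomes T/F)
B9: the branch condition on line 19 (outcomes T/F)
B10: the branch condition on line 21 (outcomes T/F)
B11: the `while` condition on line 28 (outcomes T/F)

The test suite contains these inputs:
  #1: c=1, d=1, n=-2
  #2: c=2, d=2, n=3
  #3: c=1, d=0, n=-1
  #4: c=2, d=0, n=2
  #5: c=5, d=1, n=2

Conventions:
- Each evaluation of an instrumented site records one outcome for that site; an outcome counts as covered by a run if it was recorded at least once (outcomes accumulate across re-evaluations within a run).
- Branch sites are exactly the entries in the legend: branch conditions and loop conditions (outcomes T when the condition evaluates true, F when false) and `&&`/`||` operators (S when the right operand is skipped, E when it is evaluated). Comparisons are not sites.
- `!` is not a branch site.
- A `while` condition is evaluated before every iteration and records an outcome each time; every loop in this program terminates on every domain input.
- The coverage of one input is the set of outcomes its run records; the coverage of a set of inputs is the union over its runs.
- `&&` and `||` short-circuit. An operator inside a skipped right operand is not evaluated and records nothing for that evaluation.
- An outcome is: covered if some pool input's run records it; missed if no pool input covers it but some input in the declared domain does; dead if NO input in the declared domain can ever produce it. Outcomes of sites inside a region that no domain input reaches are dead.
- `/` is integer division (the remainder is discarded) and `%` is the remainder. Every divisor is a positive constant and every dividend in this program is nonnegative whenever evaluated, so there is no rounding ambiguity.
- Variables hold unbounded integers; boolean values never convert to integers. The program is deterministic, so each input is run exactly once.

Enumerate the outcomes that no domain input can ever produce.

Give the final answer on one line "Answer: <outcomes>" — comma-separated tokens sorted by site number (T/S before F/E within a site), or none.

sweeping the full domain (210 inputs) for each outcome:
  B10=T: no domain input ever produces it -> dead
  reachable outcomes have witnesses, e.g. B1=T (e.g. c=1, d=0, n=-2), B1=F (e.g. c=0, d=0, n=-2), B2=T (e.g. c=1, d=0, n=-1), B2=F (e.g. c=1, d=0, n=-2)

Answer: B10=T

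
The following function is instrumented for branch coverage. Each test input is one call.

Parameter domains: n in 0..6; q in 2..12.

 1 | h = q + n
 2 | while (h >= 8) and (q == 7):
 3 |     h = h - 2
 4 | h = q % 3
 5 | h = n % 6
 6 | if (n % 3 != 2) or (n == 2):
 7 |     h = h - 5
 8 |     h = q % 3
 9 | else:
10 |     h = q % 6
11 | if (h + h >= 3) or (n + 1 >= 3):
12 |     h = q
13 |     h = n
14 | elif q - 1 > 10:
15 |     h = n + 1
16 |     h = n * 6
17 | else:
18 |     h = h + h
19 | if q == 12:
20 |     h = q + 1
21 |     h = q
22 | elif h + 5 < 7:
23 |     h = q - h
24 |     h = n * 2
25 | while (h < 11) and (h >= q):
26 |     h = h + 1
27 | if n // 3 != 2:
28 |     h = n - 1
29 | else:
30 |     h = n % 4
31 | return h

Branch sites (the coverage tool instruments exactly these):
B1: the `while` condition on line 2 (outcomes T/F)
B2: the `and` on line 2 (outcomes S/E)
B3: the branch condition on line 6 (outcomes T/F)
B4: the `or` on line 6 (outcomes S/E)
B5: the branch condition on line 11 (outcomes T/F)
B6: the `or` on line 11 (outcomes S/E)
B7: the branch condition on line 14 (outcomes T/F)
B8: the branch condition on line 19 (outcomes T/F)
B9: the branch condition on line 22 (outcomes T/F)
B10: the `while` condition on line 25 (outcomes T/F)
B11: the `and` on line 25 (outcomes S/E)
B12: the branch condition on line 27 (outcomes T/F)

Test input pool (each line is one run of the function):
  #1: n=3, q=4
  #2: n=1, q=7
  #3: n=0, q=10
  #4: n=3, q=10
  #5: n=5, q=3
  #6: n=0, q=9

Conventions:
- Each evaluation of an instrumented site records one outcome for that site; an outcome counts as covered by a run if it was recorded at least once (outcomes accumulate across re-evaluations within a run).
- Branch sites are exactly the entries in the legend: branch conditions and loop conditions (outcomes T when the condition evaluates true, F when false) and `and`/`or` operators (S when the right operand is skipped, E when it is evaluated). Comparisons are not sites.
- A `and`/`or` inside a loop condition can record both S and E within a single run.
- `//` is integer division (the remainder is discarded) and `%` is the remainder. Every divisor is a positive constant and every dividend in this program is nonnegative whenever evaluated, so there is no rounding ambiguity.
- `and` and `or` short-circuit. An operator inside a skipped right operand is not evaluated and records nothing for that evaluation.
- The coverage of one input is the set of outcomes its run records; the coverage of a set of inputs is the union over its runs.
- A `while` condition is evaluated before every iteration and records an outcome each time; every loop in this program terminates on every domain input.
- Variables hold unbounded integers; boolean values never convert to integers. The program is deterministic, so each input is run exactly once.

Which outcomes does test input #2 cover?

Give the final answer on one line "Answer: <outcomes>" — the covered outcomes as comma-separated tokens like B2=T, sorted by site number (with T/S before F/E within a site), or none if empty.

Tracing the run of input #2 (n=1, q=7):
  B2->E, B1->T, B2->S, B1->F, B4->S, B3->T, B6->E, B5->F, B7->F, B8->F
  B9->F, B11->E, B10->F, B12->T
distinct outcomes covered: B1=T, B1=F, B2=S, B2=E, B3=T, B4=S, B5=F, B6=E, B7=F, B8=F, B9=F, B10=F, B11=E, B12=T

Answer: B1=T, B1=F, B2=S, B2=E, B3=T, B4=S, B5=F, B6=E, B7=F, B8=F, B9=F, B10=F, B11=E, B12=T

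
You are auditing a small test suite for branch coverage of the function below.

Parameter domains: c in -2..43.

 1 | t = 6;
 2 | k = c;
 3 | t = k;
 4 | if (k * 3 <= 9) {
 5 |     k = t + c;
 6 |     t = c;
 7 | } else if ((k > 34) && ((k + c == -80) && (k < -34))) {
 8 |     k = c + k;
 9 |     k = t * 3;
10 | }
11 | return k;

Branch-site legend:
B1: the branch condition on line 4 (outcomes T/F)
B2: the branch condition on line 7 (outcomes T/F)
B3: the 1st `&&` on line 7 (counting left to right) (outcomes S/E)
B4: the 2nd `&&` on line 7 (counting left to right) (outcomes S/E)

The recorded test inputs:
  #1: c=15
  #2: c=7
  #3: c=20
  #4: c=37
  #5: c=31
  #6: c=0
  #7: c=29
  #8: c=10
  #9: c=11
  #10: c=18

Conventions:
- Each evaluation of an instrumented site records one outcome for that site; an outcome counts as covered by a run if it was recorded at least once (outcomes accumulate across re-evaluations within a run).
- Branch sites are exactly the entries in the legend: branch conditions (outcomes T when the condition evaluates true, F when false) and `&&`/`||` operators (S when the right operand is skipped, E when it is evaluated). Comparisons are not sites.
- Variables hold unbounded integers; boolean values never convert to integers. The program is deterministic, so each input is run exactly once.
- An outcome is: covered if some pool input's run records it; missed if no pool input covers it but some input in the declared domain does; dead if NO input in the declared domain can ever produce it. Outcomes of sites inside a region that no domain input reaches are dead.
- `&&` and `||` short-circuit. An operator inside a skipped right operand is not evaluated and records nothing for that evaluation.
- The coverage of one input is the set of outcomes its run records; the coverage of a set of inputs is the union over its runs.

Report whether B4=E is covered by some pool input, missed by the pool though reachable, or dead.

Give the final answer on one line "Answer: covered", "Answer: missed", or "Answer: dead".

no pool input records B4=E
checking all 46 inputs in the declared domain: B4=E is never recorded -> dead

Answer: dead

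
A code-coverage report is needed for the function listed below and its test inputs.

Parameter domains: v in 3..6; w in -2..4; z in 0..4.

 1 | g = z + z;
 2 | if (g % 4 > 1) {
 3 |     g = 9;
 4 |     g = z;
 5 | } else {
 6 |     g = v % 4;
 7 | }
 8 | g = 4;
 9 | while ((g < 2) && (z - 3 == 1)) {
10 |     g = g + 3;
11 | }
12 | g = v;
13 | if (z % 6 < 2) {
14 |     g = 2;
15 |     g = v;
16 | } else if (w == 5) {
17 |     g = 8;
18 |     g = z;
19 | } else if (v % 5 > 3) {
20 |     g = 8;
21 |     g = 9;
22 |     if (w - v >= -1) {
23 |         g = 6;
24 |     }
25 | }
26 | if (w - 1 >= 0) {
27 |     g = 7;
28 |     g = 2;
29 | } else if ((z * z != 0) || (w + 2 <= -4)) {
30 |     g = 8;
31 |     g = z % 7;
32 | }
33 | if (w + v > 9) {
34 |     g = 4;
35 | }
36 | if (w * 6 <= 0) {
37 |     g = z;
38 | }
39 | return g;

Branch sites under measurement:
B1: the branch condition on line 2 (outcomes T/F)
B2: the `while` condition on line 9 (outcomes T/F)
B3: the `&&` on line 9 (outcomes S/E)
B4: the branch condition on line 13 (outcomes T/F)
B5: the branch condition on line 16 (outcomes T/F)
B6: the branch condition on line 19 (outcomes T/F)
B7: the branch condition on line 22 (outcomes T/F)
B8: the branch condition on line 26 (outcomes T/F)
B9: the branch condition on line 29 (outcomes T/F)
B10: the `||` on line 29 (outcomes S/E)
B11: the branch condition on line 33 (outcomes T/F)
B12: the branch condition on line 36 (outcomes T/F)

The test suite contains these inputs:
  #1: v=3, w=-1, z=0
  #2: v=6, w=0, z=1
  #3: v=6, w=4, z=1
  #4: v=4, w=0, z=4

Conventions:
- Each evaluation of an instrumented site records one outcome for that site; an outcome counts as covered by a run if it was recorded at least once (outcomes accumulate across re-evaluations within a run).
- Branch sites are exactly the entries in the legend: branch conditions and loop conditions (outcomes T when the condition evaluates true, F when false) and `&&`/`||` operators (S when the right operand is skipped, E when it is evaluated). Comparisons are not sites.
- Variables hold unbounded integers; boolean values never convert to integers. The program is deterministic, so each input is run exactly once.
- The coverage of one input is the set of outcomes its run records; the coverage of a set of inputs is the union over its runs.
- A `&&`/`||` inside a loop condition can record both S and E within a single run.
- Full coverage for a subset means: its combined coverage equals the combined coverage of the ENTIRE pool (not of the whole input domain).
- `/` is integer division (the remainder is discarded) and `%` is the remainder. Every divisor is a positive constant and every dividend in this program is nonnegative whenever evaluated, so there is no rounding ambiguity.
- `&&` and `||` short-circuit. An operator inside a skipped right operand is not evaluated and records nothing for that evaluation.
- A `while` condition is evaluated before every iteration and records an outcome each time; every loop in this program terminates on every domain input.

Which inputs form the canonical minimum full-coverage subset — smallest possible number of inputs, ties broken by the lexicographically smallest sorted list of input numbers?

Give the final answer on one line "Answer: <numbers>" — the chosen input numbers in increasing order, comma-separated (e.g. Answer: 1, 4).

input #1, v=3, w=-1, z=0: events B1->F, B3->S, B2->F, B4->T, B8->F, B10->E, B9->F, B11->F, B12->T; outcomes B1=F, B2=F, B3=S, B4=T, B8=F, B9=F, B10=E, B11=F, B12=T
input #2, v=6, w=0, z=1: events B1->T, B3->S, B2->F, B4->T, B8->F, B10->S, B9->T, B11->F, B12->T; outcomes B1=T, B2=F, B3=S, B4=T, B8=F, B9=T, B10=S, B11=F, B12=T
input #3, v=6, w=4, z=1: events B1->T, B3->S, B2->F, B4->T, B8->T, B11->T, B12->F; outcomes B1=T, B2=F, B3=S, B4=T, B8=T, B11=T, B12=F
input #4, v=4, w=0, z=4: events B1->F, B3->S, B2->F, B4->F, B5->F, B6->T, B7->F, B8->F, B10->S, B9->T, B11->F, B12->T; outcomes B1=F, B2=F, B3=S, B4=F, B5=F, B6=T, B7=F, B8=F, B9=T, B10=S, B11=F, B12=T
the full pool covers 19 outcomes: B1=T, B1=F, B2=F, B3=S, B4=T, B4=F, B5=F, B6=T, B7=F, B8=T, B8=F, B9=T, B9=F, B10=S, B10=E, B11=T, B11=F, B12=T, B12=F
no size-1 subset reaches all 19 outcomes (best union: 12/19)
no size-2 subset reaches all 19 outcomes (best union: 17/19)
the canonical winner is {1, 3, 4}: size 3, full 19-outcome coverage, earliest index list among size-3 covers

Answer: 1, 3, 4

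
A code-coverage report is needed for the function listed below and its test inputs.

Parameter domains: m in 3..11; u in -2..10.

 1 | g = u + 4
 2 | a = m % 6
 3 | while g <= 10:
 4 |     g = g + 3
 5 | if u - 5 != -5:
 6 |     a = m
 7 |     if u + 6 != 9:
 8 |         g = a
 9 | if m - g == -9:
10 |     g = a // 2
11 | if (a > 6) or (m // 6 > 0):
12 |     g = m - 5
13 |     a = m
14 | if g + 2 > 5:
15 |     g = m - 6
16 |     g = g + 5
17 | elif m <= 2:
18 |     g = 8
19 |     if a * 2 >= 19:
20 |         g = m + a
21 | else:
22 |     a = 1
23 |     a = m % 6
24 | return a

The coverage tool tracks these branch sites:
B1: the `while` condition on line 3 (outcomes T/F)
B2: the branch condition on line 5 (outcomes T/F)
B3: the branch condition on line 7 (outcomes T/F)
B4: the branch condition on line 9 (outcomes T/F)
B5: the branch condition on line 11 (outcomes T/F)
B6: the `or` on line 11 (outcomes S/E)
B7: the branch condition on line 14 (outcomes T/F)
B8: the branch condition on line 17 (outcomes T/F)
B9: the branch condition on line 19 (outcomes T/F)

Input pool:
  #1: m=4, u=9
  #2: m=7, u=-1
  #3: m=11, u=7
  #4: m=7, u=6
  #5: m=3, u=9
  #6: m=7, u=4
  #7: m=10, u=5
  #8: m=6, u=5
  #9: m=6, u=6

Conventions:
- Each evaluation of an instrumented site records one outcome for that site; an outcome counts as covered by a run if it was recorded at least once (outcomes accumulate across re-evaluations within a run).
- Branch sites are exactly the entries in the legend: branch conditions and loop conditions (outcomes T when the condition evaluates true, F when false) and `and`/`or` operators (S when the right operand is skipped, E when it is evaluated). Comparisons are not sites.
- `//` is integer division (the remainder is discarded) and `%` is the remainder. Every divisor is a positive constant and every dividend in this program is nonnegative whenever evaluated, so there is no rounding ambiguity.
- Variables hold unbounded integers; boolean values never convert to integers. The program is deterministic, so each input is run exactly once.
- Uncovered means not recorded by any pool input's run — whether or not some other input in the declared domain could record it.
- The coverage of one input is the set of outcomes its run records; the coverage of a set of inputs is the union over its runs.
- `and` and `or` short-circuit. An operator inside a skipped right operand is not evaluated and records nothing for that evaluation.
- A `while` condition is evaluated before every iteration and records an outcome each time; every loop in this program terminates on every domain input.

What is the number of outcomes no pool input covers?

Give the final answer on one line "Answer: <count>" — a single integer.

input #1, m=4, u=9: events B1->F, B2->T, B3->T, B4->F, B6->E, B5->F, B7->T; outcomes B1=F, B2=T, B3=T, B4=F, B5=F, B6=E, B7=T
input #2, m=7, u=-1: events B1->T, B1->T, B1->T, B1->F, B2->T, B3->T, B4->F, B6->S, B5->T, B7->F, B8->F; outcomes B1=T, B1=F, B2=T, B3=T, B4=F, B5=T, B6=S, B7=F, B8=F
input #3, m=11, u=7: events B1->F, B2->T, B3->T, B4->F, B6->S, B5->T, B7->T; outcomes B1=F, B2=T, B3=T, B4=F, B5=T, B6=S, B7=T
input #4, m=7, u=6: events B1->T, B1->F, B2->T, B3->T, B4->F, B6->S, B5->T, B7->F, B8->F; outcomes B1=T, B1=F, B2=T, B3=T, B4=F, B5=T, B6=S, B7=F, B8=F
input #5, m=3, u=9: events B1->F, B2->T, B3->T, B4->F, B6->E, B5->F, B7->F, B8->F; outcomes B1=F, B2=T, B3=T, B4=F, B5=F, B6=E, B7=F, B8=F
input #6, m=7, u=4: events B1->T, B1->F, B2->T, B3->T, B4->F, B6->S, B5->T, B7->F, B8->F; outcomes B1=T, B1=F, B2=T, B3=T, B4=F, B5=T, B6=S, B7=F, B8=F
input #7, m=10, u=5: events B1->T, B1->F, B2->T, B3->T, B4->F, B6->S, B5->T, B7->T; outcomes B1=T, B1=F, B2=T, B3=T, B4=F, B5=T, B6=S, B7=T
input #8, m=6, u=5: events B1->T, B1->F, B2->T, B3->T, B4->F, B6->E, B5->T, B7->F, B8->F; outcomes B1=T, B1=F, B2=T, B3=T, B4=F, B5=T, B6=E, B7=F, B8=F
input #9, m=6, u=6: events B1->T, B1->F, B2->T, B3->T, B4->F, B6->E, B5->T, B7->F, B8->F; outcomes B1=T, B1=F, B2=T, B3=T, B4=F, B5=T, B6=E, B7=F, B8=F
union over the pool: B1=T, B1=F, B2=T, B3=T, B4=F, B5=T, B5=F, B6=S, B6=E, B7=T, B7=F, B8=F
uncovered (6 of 18): B2=F, B3=F, B4=T, B8=T, B9=T, B9=F

Answer: 6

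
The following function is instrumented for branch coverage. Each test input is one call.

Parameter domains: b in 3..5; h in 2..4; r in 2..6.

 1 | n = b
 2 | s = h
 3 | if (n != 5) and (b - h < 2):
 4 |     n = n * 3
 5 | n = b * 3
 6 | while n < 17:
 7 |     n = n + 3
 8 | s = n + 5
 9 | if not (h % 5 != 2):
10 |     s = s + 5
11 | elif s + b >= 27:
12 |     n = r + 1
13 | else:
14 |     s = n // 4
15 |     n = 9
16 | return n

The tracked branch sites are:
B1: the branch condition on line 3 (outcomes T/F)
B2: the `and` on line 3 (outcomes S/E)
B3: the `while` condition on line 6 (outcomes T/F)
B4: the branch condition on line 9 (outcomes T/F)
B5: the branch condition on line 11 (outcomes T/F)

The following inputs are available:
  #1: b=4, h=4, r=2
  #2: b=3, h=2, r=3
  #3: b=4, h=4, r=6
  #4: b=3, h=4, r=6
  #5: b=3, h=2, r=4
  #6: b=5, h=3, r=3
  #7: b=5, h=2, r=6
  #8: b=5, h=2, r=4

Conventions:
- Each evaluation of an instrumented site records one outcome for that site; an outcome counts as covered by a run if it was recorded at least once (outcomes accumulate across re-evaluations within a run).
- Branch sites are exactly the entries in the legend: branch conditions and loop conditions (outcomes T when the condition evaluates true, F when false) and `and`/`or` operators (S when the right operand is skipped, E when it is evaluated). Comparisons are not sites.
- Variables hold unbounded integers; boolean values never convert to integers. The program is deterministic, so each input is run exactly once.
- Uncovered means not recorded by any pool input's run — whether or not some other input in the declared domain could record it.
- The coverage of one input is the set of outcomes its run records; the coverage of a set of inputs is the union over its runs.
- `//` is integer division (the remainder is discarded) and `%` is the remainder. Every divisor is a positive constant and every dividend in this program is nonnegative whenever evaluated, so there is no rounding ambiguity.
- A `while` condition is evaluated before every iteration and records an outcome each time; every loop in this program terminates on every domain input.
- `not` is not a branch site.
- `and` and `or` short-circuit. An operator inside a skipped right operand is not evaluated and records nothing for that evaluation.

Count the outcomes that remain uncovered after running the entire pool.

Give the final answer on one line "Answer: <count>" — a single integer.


run #1 (b=4, h=4, r=2) runs B2->E, B1->T, B3->T, B3->T, B3->F, B4->F, B5->T; records B1=T, B2=E, B3=T, B3=F, B4=F, B5=T
run #2 (b=3, h=2, r=3) runs B2->E, B1->T, B3->T, B3->T, B3->T, B3->F, B4->T; records B1=T, B2=E, B3=T, B3=F, B4=T
run #3 (b=4, h=4, r=6) runs B2->E, B1->T, B3->T, B3->T, B3->F, B4->F, B5->T; records B1=T, B2=E, B3=T, B3=F, B4=F, B5=T
run #4 (b=3, h=4, r=6) runs B2->E, B1->T, B3->T, B3->T, B3->T, B3->F, B4->F, B5->F; records B1=T, B2=E, B3=T, B3=F, B4=F, B5=F
run #5 (b=3, h=2, r=4) runs B2->E, B1->T, B3->T, B3->T, B3->T, B3->F, B4->T; records B1=T, B2=E, B3=T, B3=F, B4=T
run #6 (b=5, h=3, r=3) runs B2->S, B1->F, B3->T, B3->F, B4->F, B5->T; records B1=F, B2=S, B3=T, B3=F, B4=F, B5=T
run #7 (b=5, h=2, r=6) runs B2->S, B1->F, B3->T, B3->F, B4->T; records B1=F, B2=S, B3=T, B3=F, B4=T
run #8 (b=5, h=2, r=4) runs B2->S, B1->F, B3->T, B3->F, B4->T; records B1=F, B2=S, B3=T, B3=F, B4=T
union over the pool: B1=T, B1=F, B2=S, B2=E, B3=T, B3=F, B4=T, B4=F, B5=T, B5=F
uncovered (0 of 10): none
Answer: 0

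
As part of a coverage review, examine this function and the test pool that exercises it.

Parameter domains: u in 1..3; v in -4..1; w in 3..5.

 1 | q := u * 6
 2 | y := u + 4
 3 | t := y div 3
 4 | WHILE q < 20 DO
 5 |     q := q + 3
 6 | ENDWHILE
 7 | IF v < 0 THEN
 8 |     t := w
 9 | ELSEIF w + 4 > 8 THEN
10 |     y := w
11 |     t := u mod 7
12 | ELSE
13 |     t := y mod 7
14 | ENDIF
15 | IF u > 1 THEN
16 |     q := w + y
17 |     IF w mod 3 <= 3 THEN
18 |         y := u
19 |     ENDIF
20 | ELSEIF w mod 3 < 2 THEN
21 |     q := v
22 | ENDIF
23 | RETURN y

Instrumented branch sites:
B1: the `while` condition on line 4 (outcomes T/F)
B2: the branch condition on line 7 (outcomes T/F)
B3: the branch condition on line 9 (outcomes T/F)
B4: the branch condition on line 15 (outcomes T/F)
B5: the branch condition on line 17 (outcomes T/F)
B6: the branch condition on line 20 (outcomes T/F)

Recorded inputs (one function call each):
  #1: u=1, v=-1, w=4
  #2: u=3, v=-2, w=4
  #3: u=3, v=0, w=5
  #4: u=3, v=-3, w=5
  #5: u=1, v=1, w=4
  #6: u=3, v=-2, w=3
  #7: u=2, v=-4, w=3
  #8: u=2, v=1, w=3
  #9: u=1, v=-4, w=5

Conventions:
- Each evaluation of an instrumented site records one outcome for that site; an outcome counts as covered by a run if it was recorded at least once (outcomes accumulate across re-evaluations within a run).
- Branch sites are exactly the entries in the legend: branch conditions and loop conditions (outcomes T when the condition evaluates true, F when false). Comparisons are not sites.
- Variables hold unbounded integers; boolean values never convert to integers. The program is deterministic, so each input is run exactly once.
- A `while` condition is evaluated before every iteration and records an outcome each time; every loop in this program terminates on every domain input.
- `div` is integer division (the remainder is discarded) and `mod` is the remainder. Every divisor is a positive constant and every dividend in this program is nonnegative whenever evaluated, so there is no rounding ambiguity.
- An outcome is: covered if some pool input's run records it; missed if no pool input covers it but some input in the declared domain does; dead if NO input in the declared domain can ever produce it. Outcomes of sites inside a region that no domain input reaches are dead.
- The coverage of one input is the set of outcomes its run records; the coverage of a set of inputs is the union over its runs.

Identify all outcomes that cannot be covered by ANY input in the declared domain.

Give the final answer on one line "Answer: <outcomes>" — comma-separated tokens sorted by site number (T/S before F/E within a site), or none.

checking every outcome against all 54 domain inputs:
  B5=F: zero occurrences over every domain input -> dead
  reachable outcomes have witnesses, e.g. B1=T (e.g. u=1, v=-4, w=3), B1=F (e.g. u=1, v=-4, w=3), B2=T (e.g. u=1, v=-4, w=3), B2=F (e.g. u=1, v=0, w=3)

Answer: B5=F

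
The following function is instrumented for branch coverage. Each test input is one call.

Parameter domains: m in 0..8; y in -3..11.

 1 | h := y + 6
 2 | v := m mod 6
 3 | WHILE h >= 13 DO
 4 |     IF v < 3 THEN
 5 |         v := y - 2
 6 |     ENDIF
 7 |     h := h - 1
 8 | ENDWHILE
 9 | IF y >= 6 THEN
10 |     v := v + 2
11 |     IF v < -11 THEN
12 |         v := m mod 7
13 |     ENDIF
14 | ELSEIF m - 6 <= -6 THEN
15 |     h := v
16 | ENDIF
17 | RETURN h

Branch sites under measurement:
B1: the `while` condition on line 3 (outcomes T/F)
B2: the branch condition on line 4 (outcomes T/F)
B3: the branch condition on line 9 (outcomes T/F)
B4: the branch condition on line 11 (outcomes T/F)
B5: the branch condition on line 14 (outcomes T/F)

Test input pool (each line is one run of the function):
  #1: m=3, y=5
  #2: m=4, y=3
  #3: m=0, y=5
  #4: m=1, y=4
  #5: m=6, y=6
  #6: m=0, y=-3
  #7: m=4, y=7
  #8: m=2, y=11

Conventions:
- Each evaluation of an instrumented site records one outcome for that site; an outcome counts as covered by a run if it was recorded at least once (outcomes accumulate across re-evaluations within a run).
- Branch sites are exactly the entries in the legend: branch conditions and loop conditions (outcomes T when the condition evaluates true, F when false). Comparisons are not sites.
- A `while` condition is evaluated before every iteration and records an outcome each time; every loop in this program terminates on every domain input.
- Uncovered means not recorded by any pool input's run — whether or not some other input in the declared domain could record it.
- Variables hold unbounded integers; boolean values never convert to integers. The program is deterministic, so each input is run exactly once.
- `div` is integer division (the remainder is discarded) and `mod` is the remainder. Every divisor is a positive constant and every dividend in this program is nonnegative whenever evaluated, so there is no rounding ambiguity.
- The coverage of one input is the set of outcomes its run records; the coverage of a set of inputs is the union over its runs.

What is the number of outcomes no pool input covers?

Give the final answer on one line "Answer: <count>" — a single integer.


input #1, m=3, y=5: outcomes B1=F, B3=F, B5=F
input #2, m=4, y=3: outcomes B1=F, B3=F, B5=F
input #3, m=0, y=5: outcomes B1=F, B3=F, B5=T
input #4, m=1, y=4: outcomes B1=F, B3=F, B5=F
input #5, m=6, y=6: outcomes B1=F, B3=T, B4=F
input #6, m=0, y=-3: outcomes B1=F, B3=F, B5=T
input #7, m=4, y=7: outcomes B1=T, B1=F, B2=F, B3=T, B4=F
input #8, m=2, y=11: outcomes B1=T, B1=F, B2=T, B2=F, B3=T, B4=F
union over the pool: B1=T, B1=F, B2=T, B2=F, B3=T, B3=F, B4=F, B5=T, B5=F
uncovered (1 of 10): B4=T
Answer: 1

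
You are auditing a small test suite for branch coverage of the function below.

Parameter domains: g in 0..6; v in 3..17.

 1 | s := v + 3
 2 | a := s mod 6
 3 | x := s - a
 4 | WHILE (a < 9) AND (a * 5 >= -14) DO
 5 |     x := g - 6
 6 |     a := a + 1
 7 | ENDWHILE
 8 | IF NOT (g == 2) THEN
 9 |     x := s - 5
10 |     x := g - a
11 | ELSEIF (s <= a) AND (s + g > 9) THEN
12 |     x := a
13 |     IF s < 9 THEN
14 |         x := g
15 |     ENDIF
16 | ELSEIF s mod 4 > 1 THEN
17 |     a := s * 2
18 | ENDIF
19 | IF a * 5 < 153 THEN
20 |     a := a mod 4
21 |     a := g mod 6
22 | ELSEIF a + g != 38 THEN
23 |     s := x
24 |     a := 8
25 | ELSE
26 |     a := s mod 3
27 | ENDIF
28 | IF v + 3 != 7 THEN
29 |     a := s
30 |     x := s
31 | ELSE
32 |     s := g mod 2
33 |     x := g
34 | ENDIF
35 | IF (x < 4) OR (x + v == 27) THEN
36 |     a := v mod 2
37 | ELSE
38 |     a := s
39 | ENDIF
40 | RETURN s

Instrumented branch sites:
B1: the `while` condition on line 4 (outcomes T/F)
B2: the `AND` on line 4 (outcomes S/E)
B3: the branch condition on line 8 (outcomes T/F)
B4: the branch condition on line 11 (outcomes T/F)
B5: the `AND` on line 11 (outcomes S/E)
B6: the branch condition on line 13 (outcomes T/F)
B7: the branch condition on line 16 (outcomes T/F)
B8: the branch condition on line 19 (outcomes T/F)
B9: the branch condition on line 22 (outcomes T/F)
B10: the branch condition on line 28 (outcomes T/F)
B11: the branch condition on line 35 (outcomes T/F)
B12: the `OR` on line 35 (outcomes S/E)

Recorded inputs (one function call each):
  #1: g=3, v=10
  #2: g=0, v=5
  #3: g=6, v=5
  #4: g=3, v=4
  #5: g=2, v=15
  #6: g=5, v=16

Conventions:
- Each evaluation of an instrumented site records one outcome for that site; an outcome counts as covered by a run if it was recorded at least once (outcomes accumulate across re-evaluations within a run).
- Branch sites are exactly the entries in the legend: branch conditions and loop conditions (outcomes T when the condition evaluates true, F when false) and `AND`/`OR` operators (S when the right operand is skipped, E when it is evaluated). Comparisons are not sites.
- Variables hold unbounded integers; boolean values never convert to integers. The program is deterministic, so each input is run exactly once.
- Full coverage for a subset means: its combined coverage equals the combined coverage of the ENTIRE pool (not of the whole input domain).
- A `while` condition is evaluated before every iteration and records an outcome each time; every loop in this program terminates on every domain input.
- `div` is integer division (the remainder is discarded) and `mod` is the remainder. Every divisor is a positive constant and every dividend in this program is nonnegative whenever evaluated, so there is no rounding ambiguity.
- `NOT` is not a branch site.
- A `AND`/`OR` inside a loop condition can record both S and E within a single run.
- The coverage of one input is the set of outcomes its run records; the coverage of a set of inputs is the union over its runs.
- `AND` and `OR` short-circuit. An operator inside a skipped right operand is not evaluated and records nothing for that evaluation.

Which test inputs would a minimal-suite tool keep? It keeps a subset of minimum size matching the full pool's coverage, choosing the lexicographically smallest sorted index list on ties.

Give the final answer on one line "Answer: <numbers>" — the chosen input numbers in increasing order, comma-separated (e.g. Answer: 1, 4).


run #1 (g=3, v=10) runs B2->E, B1->T, B2->E, B1->T, B2->E, B1->T, B2->E, B1->T, B2->E, B1->T, B2->E, B1->T, B2->E, B1->T, ...; records B1=T, B1=F, B2=S, B2=E, B3=T, B8=T, B10=T, B11=F, B12=E
run #2 (g=0, v=5) runs B2->E, B1->T, B2->E, B1->T, B2->E, B1->T, B2->E, B1->T, B2->E, B1->T, B2->E, B1->T, B2->E, B1->T, ...; records B1=T, B1=F, B2=S, B2=E, B3=T, B8=T, B10=T, B11=F, B12=E
run #3 (g=6, v=5) runs B2->E, B1->T, B2->E, B1->T, B2->E, B1->T, B2->E, B1->T, B2->E, B1->T, B2->E, B1->T, B2->E, B1->T, ...; records B1=T, B1=F, B2=S, B2=E, B3=T, B8=T, B10=T, B11=F, B12=E
run #4 (g=3, v=4) runs B2->E, B1->T, B2->E, B1->T, B2->E, B1->T, B2->E, B1->T, B2->E, B1->T, B2->E, B1->T, B2->E, B1->T, ...; records B1=T, B1=F, B2=S, B2=E, B3=T, B8=T, B10=F, B11=T, B12=S
run #5 (g=2, v=15) runs B2->E, B1->T, B2->E, B1->T, B2->E, B1->T, B2->E, B1->T, B2->E, B1->T, B2->E, B1->T, B2->E, B1->T, ...; records B1=T, B1=F, B2=S, B2=E, B3=F, B4=F, B5=S, B7=T, B8=F, B9=F, B10=T, B11=F, B12=E
run #6 (g=5, v=16) runs B2->E, B1->T, B2->E, B1->T, B2->E, B1->T, B2->E, B1->T, B2->E, B1->T, B2->E, B1->T, B2->E, B1->T, ...; records B1=T, B1=F, B2=S, B2=E, B3=T, B8=T, B10=T, B11=F, B12=E
the full pool covers 18 outcomes: B1=T, B1=F, B2=S, B2=E, B3=T, B3=F, B4=F, B5=S, B7=T, B8=T, B8=F, B9=F, B10=T, B10=F, B11=T, B11=F, B12=S, B12=E
every size-1 subset falls short of the 18 outcomes (best: 13/18)
size 2: inputs {4, 5} cover all 18 outcomes, and no lexicographically smaller subset of this size does
Answer: 4, 5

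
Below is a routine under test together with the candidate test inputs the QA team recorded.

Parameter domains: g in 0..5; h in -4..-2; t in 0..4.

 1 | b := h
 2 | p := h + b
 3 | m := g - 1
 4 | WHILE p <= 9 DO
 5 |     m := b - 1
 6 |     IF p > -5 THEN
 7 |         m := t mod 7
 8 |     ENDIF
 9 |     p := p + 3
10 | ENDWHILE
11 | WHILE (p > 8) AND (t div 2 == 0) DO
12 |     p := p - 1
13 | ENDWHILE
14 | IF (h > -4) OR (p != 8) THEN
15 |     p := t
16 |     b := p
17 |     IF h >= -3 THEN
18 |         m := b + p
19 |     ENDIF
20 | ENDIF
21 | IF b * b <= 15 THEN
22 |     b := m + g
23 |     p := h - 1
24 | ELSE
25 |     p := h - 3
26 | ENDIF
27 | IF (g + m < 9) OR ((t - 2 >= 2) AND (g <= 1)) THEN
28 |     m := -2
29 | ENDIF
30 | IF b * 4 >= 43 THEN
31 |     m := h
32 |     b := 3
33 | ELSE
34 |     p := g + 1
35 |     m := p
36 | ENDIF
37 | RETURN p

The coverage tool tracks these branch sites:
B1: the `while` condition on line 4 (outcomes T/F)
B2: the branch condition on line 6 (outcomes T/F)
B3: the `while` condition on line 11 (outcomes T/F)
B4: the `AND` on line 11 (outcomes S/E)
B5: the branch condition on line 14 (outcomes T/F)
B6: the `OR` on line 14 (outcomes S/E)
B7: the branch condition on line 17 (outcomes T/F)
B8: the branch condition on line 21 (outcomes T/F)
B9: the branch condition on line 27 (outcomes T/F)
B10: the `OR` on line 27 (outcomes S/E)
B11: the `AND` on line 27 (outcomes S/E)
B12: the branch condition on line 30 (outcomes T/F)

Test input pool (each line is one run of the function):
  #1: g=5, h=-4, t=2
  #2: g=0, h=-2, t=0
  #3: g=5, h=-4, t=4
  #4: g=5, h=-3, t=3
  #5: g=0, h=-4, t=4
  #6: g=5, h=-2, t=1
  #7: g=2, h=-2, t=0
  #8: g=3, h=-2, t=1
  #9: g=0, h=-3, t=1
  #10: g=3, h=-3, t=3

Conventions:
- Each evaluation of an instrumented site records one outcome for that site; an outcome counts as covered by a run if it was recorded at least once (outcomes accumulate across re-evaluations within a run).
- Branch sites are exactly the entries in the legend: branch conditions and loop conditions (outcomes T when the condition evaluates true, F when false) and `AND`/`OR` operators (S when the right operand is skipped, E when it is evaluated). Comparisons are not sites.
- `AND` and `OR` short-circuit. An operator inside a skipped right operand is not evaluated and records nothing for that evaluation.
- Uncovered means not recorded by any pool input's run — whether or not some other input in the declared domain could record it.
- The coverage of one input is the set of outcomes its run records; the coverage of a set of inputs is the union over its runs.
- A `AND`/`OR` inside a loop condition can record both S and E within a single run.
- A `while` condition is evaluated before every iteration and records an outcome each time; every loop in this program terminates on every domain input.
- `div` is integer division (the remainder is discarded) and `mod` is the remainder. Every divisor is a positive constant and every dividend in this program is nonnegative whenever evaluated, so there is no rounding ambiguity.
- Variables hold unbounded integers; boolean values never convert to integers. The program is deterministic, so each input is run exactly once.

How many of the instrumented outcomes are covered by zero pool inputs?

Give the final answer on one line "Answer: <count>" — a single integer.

test 1 (g=5, h=-4, t=2) hits B1=T, B1=F, B2=T, B2=F, B3=F, B4=E, B5=T, B6=E, B7=F, B8=T, B9=T, B10=S, B12=F
test 2 (g=0, h=-2, t=0) hits B1=T, B1=F, B2=T, B3=T, B3=F, B4=S, B4=E, B5=T, B6=S, B7=T, B8=T, B9=T, B10=S, B12=F
test 3 (g=5, h=-4, t=4) hits B1=T, B1=F, B2=T, B2=F, B3=F, B4=E, B5=T, B6=E, B7=F, B8=F, B9=F, B10=E, B11=E, B12=F
test 4 (g=5, h=-3, t=3) hits B1=T, B1=F, B2=T, B2=F, B3=F, B4=E, B5=T, B6=S, B7=T, B8=T, B9=F, B10=E, B11=S, B12=T
test 5 (g=0, h=-4, t=4) hits B1=T, B1=F, B2=T, B2=F, B3=F, B4=E, B5=T, B6=E, B7=F, B8=F, B9=T, B10=S, B12=F
test 6 (g=5, h=-2, t=1) hits B1=T, B1=F, B2=T, B3=T, B3=F, B4=S, B4=E, B5=T, B6=S, B7=T, B8=T, B9=T, B10=S, B12=F
test 7 (g=2, h=-2, t=0) hits B1=T, B1=F, B2=T, B3=T, B3=F, B4=S, B4=E, B5=T, B6=S, B7=T, B8=T, B9=T, B10=S, B12=F
test 8 (g=3, h=-2, t=1) hits B1=T, B1=F, B2=T, B3=T, B3=F, B4=S, B4=E, B5=T, B6=S, B7=T, B8=T, B9=T, B10=S, B12=F
test 9 (g=0, h=-3, t=1) hits B1=T, B1=F, B2=T, B2=F, B3=T, B3=F, B4=S, B4=E, B5=T, B6=S, B7=T, B8=T, B9=T, B10=S, B12=F
test 10 (g=3, h=-3, t=3) hits B1=T, B1=F, B2=T, B2=F, B3=F, B4=E, B5=T, B6=S, B7=T, B8=T, B9=F, B10=E, B11=S, B12=F
union over the pool: B1=T, B1=F, B2=T, B2=F, B3=T, B3=F, B4=S, B4=E, B5=T, B6=S, B6=E, B7=T, B7=F, B8=T, B8=F, B9=T, B9=F, B10=S, B10=E, B11=S, B11=E, B12=T, B12=F
uncovered (1 of 24): B5=F

Answer: 1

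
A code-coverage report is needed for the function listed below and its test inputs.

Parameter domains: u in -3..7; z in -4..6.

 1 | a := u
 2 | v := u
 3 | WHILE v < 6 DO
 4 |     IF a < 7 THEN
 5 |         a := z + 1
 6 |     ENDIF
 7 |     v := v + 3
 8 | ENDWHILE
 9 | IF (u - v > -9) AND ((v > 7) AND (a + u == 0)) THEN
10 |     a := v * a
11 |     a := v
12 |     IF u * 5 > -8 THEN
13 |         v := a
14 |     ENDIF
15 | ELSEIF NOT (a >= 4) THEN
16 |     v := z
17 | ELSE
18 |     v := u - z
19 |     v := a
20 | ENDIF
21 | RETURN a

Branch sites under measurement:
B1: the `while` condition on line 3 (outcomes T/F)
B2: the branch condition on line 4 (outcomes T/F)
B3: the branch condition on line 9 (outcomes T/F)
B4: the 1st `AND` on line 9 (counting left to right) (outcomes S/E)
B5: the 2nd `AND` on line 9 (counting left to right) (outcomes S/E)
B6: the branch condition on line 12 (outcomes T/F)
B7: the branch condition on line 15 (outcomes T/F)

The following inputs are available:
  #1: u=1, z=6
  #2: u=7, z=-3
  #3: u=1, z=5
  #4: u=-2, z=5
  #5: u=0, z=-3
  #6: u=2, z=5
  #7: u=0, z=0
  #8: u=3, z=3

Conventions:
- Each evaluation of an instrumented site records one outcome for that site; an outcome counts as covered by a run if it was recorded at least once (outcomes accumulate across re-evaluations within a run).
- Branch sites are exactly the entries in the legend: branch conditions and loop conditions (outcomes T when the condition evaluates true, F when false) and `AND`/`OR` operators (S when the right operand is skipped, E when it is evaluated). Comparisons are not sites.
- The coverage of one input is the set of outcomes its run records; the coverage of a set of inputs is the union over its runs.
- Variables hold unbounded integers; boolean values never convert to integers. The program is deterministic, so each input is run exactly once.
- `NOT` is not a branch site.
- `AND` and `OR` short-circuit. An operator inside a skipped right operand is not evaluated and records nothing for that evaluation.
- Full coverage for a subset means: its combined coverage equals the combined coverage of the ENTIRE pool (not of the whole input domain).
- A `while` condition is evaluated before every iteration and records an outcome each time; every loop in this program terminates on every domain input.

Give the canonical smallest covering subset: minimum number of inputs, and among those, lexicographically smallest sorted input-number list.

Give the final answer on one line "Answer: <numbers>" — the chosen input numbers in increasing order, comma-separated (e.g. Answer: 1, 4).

#1 (u=1, z=6) -> B1->T, B2->T, B1->T, B2->F, B1->F, B4->E, B5->S, B3->F, B7->F; covered: B1=T, B1=F, B2=T, B2=F, B3=F, B4=E, B5=S, B7=F
#2 (u=7, z=-3) -> B1->F, B4->E, B5->S, B3->F, B7->F; covered: B1=F, B3=F, B4=E, B5=S, B7=F
#3 (u=1, z=5) -> B1->T, B2->T, B1->T, B2->T, B1->F, B4->E, B5->S, B3->F, B7->F; covered: B1=T, B1=F, B2=T, B3=F, B4=E, B5=S, B7=F
#4 (u=-2, z=5) -> B1->T, B2->T, B1->T, B2->T, B1->T, B2->T, B1->F, B4->S, B3->F, B7->F; covered: B1=T, B1=F, B2=T, B3=F, B4=S, B7=F
#5 (u=0, z=-3) -> B1->T, B2->T, B1->T, B2->T, B1->F, B4->E, B5->S, B3->F, B7->T; covered: B1=T, B1=F, B2=T, B3=F, B4=E, B5=S, B7=T
#6 (u=2, z=5) -> B1->T, B2->T, B1->T, B2->T, B1->F, B4->E, B5->E, B3->F, B7->F; covered: B1=T, B1=F, B2=T, B3=F, B4=E, B5=E, B7=F
#7 (u=0, z=0) -> B1->T, B2->T, B1->T, B2->T, B1->F, B4->E, B5->S, B3->F, B7->T; covered: B1=T, B1=F, B2=T, B3=F, B4=E, B5=S, B7=T
#8 (u=3, z=3) -> B1->T, B2->T, B1->F, B4->E, B5->S, B3->F, B7->F; covered: B1=T, B1=F, B2=T, B3=F, B4=E, B5=S, B7=F
pool-wide coverage (11 outcomes): B1=T, B1=F, B2=T, B2=F, B3=F, B4=S, B4=E, B5=S, B5=E, B7=T, B7=F
checked all size-1 subsets: none covers 11 outcomes (max 8/11)
checked all size-2 subsets: none covers 11 outcomes (max 9/11)
checked all size-3 subsets: none covers 11 outcomes (max 10/11)
at size 4, {1, 4, 5, 6} reaches all 11 outcomes; every lexicographically earlier size-4 subset fails

Answer: 1, 4, 5, 6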